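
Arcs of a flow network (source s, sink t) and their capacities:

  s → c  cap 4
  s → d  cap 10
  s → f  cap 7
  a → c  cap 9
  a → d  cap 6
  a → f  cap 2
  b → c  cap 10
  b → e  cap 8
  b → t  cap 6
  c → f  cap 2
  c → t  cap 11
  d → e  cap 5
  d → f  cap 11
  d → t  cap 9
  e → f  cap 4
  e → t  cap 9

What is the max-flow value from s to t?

Augment s→c→t: bottleneck 4, flow now 4.
Augment s→d→t: bottleneck 9, flow now 13.
Augment s→d→e→t: bottleneck 1, flow now 14.
No augmenting path remains; maximum flow = 14.
In the residual graph, reachable from s: {s, f}.
Min-cut edges: s→c (4), s→d (10); capacity 4 + 10 = 14.
This cut is saturated, so no flow can exceed 14.

14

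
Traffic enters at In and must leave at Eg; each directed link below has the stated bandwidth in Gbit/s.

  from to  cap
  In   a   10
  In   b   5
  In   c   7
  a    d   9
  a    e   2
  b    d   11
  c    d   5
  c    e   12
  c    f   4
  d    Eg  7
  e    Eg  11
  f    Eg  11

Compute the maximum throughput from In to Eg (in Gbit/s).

Augment In→a→d→Eg: bottleneck 7, flow now 7.
Augment In→a→e→Eg: bottleneck 2, flow now 9.
Augment In→c→e→Eg: bottleneck 7, flow now 16.
No augmenting path remains; maximum flow = 16.
In the residual graph, reachable from In: {In, a, b, d}.
Min-cut edges: In→c (7), a→e (2), d→Eg (7); capacity 7 + 2 + 7 = 16.
This cut is saturated, so no flow can exceed 16.

16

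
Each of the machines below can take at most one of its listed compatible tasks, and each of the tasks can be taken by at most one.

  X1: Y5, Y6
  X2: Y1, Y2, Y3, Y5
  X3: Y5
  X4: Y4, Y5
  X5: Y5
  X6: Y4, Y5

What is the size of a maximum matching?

Unit-capacity flow: source→left, listed edges, right→sink; max matching = max flow.
Augmenting path X1→Y5 (+1); matched 1.
Augmenting path X2→Y1 (+1); matched 2.
Augmenting path X4→Y4 (+1); matched 3.
Augmenting path X3→Y5→X1→Y6 (+1); matched 4.
No augmenting path remains; maximum matching = 4.
König certificate: {X1, X2, Y4, Y5} is a vertex cover of size 4 (every listed pair touches it), so no matching can be larger.

4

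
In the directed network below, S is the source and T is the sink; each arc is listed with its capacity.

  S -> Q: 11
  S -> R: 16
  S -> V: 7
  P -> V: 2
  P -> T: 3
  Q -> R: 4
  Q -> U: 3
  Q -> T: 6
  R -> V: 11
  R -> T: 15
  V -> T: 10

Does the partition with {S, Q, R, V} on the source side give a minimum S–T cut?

Given cut capacity: 3 + 6 + 15 + 10 = 34.
Augment S→Q→T: bottleneck 6, flow now 6.
Augment S→R→T: bottleneck 15, flow now 21.
Augment S→V→T: bottleneck 7, flow now 28.
Augment S→R→V→T: bottleneck 1, flow now 29.
Augment S→Q→R→V→T: bottleneck 2, flow now 31.
No augmenting path remains; maximum flow = 31.
In the residual graph, reachable from S: {S, Q, R, U, V}.
Min-cut edges: Q→T (6), R→T (15), V→T (10); capacity 6 + 15 + 10 = 31.
Cut capacity 34 exceeds the max flow 31, so it is not minimum.

No — its capacity is 34, but the minimum cut has capacity 31.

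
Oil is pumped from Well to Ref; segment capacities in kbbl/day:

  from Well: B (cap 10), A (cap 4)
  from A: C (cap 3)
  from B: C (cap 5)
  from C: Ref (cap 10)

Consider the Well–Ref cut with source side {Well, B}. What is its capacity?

Edges leaving {Well, B}: Well→A (4), B→C (5).
Cut capacity = 4 + 5 = 9.

9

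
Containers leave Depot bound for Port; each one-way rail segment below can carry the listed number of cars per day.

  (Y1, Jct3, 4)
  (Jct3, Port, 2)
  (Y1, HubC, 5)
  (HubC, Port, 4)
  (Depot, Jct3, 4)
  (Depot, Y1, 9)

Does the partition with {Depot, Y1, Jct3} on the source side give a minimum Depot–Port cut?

Given cut capacity: 5 + 2 = 7.
Augment Depot→Jct3→Port: bottleneck 2, flow now 2.
Augment Depot→Y1→HubC→Port: bottleneck 4, flow now 6.
No augmenting path remains; maximum flow = 6.
In the residual graph, reachable from Depot: {Depot, Y1, Jct3, HubC}.
Min-cut edges: Jct3→Port (2), HubC→Port (4); capacity 2 + 4 = 6.
Cut capacity 7 exceeds the max flow 6, so it is not minimum.

No — its capacity is 7, but the minimum cut has capacity 6.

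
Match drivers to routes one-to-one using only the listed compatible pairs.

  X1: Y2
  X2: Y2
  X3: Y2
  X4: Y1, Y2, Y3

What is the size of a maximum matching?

2

Unit-capacity flow: source→left, listed edges, right→sink; max matching = max flow.
Augmenting path X1→Y2 (+1); matched 1.
Augmenting path X4→Y1 (+1); matched 2.
No augmenting path remains; maximum matching = 2.
König certificate: {X4, Y2} is a vertex cover of size 2 (every listed pair touches it), so no matching can be larger.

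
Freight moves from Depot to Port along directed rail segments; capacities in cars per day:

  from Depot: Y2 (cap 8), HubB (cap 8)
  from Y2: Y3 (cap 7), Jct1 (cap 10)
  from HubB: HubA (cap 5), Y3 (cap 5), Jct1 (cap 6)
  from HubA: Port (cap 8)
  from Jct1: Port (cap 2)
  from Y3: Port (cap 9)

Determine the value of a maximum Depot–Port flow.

Augment Depot→Y2→Jct1→Port: bottleneck 2, flow now 2.
Augment Depot→Y2→Y3→Port: bottleneck 6, flow now 8.
Augment Depot→HubB→HubA→Port: bottleneck 5, flow now 13.
Augment Depot→HubB→Y3→Port: bottleneck 3, flow now 16.
No augmenting path remains; maximum flow = 16.
In the residual graph, reachable from Depot: {Depot}.
Min-cut edges: Depot→Y2 (8), Depot→HubB (8); capacity 8 + 8 = 16.
This cut is saturated, so no flow can exceed 16.

16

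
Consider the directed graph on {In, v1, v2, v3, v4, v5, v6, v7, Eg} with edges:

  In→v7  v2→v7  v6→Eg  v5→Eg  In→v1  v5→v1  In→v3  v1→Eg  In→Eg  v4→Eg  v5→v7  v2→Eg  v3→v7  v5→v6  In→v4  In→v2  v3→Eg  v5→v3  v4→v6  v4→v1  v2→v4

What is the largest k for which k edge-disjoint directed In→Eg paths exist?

5

Assign every edge capacity 1; by Menger, the answer equals the max flow.
Path In→Eg (+1); total 1.
Path In→v1→Eg (+1); total 2.
Path In→v2→Eg (+1); total 3.
Path In→v3→Eg (+1); total 4.
Path In→v4→Eg (+1); total 5.
No residual In→Eg path; max flow = 5.
Certifying cut of size 5: {In→Eg, In→v1, In→v2, In→v3, In→v4}.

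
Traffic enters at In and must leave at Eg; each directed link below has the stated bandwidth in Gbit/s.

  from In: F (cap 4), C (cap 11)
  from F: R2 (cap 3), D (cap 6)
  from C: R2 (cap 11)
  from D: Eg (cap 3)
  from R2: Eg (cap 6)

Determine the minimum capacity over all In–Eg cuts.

Augment In→F→D→Eg: bottleneck 3, flow now 3.
Augment In→F→R2→Eg: bottleneck 1, flow now 4.
Augment In→C→R2→Eg: bottleneck 5, flow now 9.
No augmenting path remains; maximum flow = 9.
By max-flow min-cut, the minimum cut capacity equals the max flow.
In the residual graph, reachable from In: {In, F, C, D, R2}.
Min-cut edges: D→Eg (3), R2→Eg (6); capacity 3 + 6 = 9.

9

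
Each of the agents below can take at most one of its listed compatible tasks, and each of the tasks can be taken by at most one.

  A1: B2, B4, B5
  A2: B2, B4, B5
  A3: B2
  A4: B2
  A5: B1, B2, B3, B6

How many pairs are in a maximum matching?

4

Unit-capacity flow: source→left, listed edges, right→sink; max matching = max flow.
Augmenting path A1→B2 (+1); matched 1.
Augmenting path A2→B4 (+1); matched 2.
Augmenting path A5→B1 (+1); matched 3.
Augmenting path A3→B2→A1→B5 (+1); matched 4.
No augmenting path remains; maximum matching = 4.
König certificate: {A1, A2, A5, B2} is a vertex cover of size 4 (every listed pair touches it), so no matching can be larger.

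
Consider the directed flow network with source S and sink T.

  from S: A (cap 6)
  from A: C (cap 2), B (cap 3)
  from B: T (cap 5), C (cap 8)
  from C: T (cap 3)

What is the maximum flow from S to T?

5

Augment S→A→B→T: bottleneck 3, flow now 3.
Augment S→A→C→T: bottleneck 2, flow now 5.
No augmenting path remains; maximum flow = 5.
In the residual graph, reachable from S: {S, A}.
Min-cut edges: A→B (3), A→C (2); capacity 3 + 2 = 5.
This cut is saturated, so no flow can exceed 5.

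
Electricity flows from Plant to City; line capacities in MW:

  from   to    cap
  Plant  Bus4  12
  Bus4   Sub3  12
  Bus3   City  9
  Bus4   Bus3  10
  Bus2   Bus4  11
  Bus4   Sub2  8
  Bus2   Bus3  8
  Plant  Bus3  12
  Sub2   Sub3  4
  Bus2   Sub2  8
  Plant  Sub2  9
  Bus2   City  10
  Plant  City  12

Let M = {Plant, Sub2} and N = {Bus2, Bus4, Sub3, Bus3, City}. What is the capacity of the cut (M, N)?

Edges leaving {Plant, Sub2}: Plant→Bus4 (12), Plant→Bus3 (12), Plant→City (12), Sub2→Sub3 (4).
Cut capacity = 12 + 12 + 12 + 4 = 40.

40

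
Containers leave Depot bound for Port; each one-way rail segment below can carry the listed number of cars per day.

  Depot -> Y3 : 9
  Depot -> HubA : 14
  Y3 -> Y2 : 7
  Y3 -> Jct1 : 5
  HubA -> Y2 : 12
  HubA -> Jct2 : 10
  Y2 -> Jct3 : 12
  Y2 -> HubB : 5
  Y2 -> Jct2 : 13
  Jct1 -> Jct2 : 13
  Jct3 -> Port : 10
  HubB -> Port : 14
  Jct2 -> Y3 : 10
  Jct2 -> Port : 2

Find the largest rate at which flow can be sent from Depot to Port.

Augment Depot→HubA→Jct2→Port: bottleneck 2, flow now 2.
Augment Depot→Y3→Y2→Jct3→Port: bottleneck 7, flow now 9.
Augment Depot→HubA→Y2→Jct3→Port: bottleneck 3, flow now 12.
Augment Depot→HubA→Y2→HubB→Port: bottleneck 5, flow now 17.
No augmenting path remains; maximum flow = 17.
In the residual graph, reachable from Depot: {Depot, Y3, HubA, Y2, Jct1, Jct3, Jct2}.
Min-cut edges: Y2→HubB (5), Jct3→Port (10), Jct2→Port (2); capacity 5 + 10 + 2 = 17.
This cut is saturated, so no flow can exceed 17.

17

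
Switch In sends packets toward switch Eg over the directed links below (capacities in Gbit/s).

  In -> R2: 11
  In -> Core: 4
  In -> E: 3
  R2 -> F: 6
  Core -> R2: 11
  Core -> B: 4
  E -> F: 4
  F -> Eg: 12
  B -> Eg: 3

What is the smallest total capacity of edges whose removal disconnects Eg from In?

Augment In→R2→F→Eg: bottleneck 6, flow now 6.
Augment In→Core→B→Eg: bottleneck 3, flow now 9.
Augment In→E→F→Eg: bottleneck 3, flow now 12.
No augmenting path remains; maximum flow = 12.
By max-flow min-cut, the minimum cut capacity equals the max flow.
In the residual graph, reachable from In: {In, R2, Core, B}.
Min-cut edges: In→E (3), R2→F (6), B→Eg (3); capacity 3 + 6 + 3 = 12.

12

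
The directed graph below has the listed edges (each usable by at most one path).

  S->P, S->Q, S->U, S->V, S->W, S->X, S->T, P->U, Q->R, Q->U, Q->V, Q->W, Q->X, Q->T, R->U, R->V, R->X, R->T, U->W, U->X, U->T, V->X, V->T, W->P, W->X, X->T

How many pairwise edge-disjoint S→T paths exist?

Assign every edge capacity 1; by Menger, the answer equals the max flow.
Path S→T (+1); total 1.
Path S→Q→T (+1); total 2.
Path S→U→T (+1); total 3.
Path S→V→T (+1); total 4.
Path S→X→T (+1); total 5.
No residual S→T path; max flow = 5.
Certifying cut of size 5: {S→Q, S→T, S→V, U→T, X→T}.

5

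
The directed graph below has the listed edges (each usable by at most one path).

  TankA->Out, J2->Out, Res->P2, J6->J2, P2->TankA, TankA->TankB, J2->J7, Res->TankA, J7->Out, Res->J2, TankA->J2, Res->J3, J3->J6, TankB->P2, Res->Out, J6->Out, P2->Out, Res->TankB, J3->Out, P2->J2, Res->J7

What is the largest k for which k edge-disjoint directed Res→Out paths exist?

Assign every edge capacity 1; by Menger, the answer equals the max flow.
Path Res→Out (+1); total 1.
Path Res→P2→Out (+1); total 2.
Path Res→J7→Out (+1); total 3.
Path Res→TankA→Out (+1); total 4.
Path Res→J2→Out (+1); total 5.
Path Res→J3→Out (+1); total 6.
No residual Res→Out path; max flow = 6.
Certifying cut of size 6: {J2→Out, J7→Out, P2→Out, Res→J3, Res→Out, TankA→Out}.

6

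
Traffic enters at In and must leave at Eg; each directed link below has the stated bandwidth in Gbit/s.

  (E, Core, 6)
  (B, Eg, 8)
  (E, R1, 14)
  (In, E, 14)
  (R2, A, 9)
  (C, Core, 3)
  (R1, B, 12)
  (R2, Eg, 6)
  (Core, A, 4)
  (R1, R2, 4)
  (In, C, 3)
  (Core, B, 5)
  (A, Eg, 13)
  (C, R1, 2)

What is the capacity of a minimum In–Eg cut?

16

Augment In→C→R1→R2→Eg: bottleneck 2, flow now 2.
Augment In→C→Core→B→Eg: bottleneck 1, flow now 3.
Augment In→E→R1→R2→Eg: bottleneck 2, flow now 5.
Augment In→E→R1→B→Eg: bottleneck 7, flow now 12.
Augment In→E→Core→A→Eg: bottleneck 4, flow now 16.
No augmenting path remains; maximum flow = 16.
By max-flow min-cut, the minimum cut capacity equals the max flow.
In the residual graph, reachable from In: {In, C, E, R1, Core, B}.
Min-cut edges: R1→R2 (4), Core→A (4), B→Eg (8); capacity 4 + 4 + 8 = 16.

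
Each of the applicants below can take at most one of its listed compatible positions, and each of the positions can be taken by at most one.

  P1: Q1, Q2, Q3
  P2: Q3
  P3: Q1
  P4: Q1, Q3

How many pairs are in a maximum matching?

Unit-capacity flow: source→left, listed edges, right→sink; max matching = max flow.
Augmenting path P1→Q1 (+1); matched 1.
Augmenting path P2→Q3 (+1); matched 2.
Augmenting path P3→Q1→P1→Q2 (+1); matched 3.
No augmenting path remains; maximum matching = 3.
König certificate: {P1, Q1, Q3} is a vertex cover of size 3 (every listed pair touches it), so no matching can be larger.

3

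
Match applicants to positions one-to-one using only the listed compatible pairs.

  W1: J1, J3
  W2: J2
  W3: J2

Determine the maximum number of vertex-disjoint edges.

2

Unit-capacity flow: source→left, listed edges, right→sink; max matching = max flow.
Augmenting path W1→J1 (+1); matched 1.
Augmenting path W2→J2 (+1); matched 2.
No augmenting path remains; maximum matching = 2.
König certificate: {W1, J2} is a vertex cover of size 2 (every listed pair touches it), so no matching can be larger.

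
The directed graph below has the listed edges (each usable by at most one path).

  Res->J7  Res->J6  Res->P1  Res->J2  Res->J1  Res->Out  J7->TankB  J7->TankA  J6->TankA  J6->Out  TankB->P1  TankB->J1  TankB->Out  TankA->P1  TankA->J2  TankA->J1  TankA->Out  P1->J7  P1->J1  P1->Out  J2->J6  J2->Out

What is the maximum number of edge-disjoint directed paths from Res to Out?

Assign every edge capacity 1; by Menger, the answer equals the max flow.
Path Res→Out (+1); total 1.
Path Res→J6→Out (+1); total 2.
Path Res→P1→Out (+1); total 3.
Path Res→J2→Out (+1); total 4.
Path Res→J7→TankB→Out (+1); total 5.
No residual Res→Out path; max flow = 5.
Certifying cut of size 5: {Res→J2, Res→J6, Res→J7, Res→Out, Res→P1}.

5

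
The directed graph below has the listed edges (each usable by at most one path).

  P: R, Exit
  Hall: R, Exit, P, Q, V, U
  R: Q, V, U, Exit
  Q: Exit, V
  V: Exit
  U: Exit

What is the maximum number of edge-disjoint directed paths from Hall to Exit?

Assign every edge capacity 1; by Menger, the answer equals the max flow.
Path Hall→Exit (+1); total 1.
Path Hall→P→Exit (+1); total 2.
Path Hall→Q→Exit (+1); total 3.
Path Hall→R→Exit (+1); total 4.
Path Hall→U→Exit (+1); total 5.
Path Hall→V→Exit (+1); total 6.
No residual Hall→Exit path; max flow = 6.
Certifying cut of size 6: {Hall→Exit, Hall→P, Hall→Q, Hall→R, Hall→U, Hall→V}.

6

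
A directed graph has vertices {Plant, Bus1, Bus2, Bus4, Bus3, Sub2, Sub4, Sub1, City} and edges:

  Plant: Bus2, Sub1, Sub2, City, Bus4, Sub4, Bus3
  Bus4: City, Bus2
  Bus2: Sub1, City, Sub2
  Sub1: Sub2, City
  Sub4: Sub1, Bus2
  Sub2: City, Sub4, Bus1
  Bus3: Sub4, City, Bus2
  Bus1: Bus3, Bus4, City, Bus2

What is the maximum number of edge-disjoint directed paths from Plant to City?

7

Assign every edge capacity 1; by Menger, the answer equals the max flow.
Path Plant→City (+1); total 1.
Path Plant→Bus2→City (+1); total 2.
Path Plant→Bus4→City (+1); total 3.
Path Plant→Bus3→City (+1); total 4.
Path Plant→Sub2→City (+1); total 5.
Path Plant→Sub1→City (+1); total 6.
Path Plant→Sub4→Bus2→Sub2→Bus1→City (+1); total 7.
No residual Plant→City path; max flow = 7.
Certifying cut of size 7: {Plant→Bus2, Plant→Bus3, Plant→Bus4, Plant→City, Plant→Sub1, Plant→Sub2, Plant→Sub4}.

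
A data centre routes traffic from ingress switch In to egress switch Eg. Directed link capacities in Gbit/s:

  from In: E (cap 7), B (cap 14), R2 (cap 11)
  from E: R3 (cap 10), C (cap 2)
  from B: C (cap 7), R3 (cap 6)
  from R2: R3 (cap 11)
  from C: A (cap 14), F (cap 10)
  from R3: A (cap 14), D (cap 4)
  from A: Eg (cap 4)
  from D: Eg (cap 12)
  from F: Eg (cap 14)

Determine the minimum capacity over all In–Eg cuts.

17

Augment In→E→C→A→Eg: bottleneck 2, flow now 2.
Augment In→E→R3→A→Eg: bottleneck 2, flow now 4.
Augment In→E→R3→D→Eg: bottleneck 3, flow now 7.
Augment In→B→C→F→Eg: bottleneck 7, flow now 14.
Augment In→B→R3→D→Eg: bottleneck 1, flow now 15.
Augment In→B→R3→A→C→F→Eg: bottleneck 2, flow now 17. (uses reverse residual edge)
No augmenting path remains; maximum flow = 17.
By max-flow min-cut, the minimum cut capacity equals the max flow.
In the residual graph, reachable from In: {In, E, B, R2, R3, A}.
Min-cut edges: E→C (2), B→C (7), R3→D (4), A→Eg (4); capacity 2 + 7 + 4 + 4 = 17.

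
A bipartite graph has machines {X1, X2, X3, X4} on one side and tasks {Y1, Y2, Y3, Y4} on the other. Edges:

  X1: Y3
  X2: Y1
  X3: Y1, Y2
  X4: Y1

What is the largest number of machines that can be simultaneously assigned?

Unit-capacity flow: source→left, listed edges, right→sink; max matching = max flow.
Augmenting path X1→Y3 (+1); matched 1.
Augmenting path X2→Y1 (+1); matched 2.
Augmenting path X3→Y2 (+1); matched 3.
No augmenting path remains; maximum matching = 3.
König certificate: {X1, X3, Y1} is a vertex cover of size 3 (every listed pair touches it), so no matching can be larger.

3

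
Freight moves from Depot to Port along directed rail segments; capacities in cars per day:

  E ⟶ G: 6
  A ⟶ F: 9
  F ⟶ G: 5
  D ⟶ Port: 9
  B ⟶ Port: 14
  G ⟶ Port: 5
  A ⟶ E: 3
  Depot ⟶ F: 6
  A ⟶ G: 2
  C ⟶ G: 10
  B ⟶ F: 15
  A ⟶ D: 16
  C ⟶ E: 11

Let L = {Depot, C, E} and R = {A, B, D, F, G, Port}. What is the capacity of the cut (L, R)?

Edges leaving {Depot, C, E}: Depot→F (6), C→G (10), E→G (6).
Cut capacity = 6 + 10 + 6 = 22.

22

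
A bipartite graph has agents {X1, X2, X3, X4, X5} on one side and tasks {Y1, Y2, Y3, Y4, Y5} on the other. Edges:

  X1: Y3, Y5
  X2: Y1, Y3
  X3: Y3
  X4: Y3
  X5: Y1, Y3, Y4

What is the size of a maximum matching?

Unit-capacity flow: source→left, listed edges, right→sink; max matching = max flow.
Augmenting path X1→Y3 (+1); matched 1.
Augmenting path X2→Y1 (+1); matched 2.
Augmenting path X5→Y4 (+1); matched 3.
Augmenting path X3→Y3→X1→Y5 (+1); matched 4.
No augmenting path remains; maximum matching = 4.
König certificate: {X1, X2, X5, Y3} is a vertex cover of size 4 (every listed pair touches it), so no matching can be larger.

4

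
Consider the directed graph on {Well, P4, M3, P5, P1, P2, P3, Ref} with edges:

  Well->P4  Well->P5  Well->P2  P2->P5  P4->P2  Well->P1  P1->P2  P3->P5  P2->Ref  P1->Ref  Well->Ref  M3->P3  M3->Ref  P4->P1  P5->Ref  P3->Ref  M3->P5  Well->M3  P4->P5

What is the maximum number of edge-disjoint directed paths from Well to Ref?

Assign every edge capacity 1; by Menger, the answer equals the max flow.
Path Well→Ref (+1); total 1.
Path Well→M3→Ref (+1); total 2.
Path Well→P5→Ref (+1); total 3.
Path Well→P1→Ref (+1); total 4.
Path Well→P2→Ref (+1); total 5.
No residual Well→Ref path; max flow = 5.
Certifying cut of size 5: {P1→Ref, P2→Ref, P5→Ref, Well→M3, Well→Ref}.

5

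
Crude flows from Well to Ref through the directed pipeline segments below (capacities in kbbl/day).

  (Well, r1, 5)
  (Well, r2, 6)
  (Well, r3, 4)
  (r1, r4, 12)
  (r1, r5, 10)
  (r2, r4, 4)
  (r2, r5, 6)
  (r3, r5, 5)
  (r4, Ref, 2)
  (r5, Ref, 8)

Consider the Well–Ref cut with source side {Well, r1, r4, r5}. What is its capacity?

20

Edges leaving {Well, r1, r4, r5}: Well→r2 (6), Well→r3 (4), r4→Ref (2), r5→Ref (8).
Cut capacity = 6 + 4 + 2 + 8 = 20.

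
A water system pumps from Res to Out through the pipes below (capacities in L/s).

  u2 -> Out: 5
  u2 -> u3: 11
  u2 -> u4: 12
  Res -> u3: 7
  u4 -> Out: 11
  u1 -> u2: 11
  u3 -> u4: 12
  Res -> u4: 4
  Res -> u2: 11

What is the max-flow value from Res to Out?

Augment Res→u2→Out: bottleneck 5, flow now 5.
Augment Res→u4→Out: bottleneck 4, flow now 9.
Augment Res→u2→u4→Out: bottleneck 6, flow now 15.
Augment Res→u3→u4→Out: bottleneck 1, flow now 16.
No augmenting path remains; maximum flow = 16.
In the residual graph, reachable from Res: {Res, u2, u3, u4}.
Min-cut edges: u2→Out (5), u4→Out (11); capacity 5 + 11 = 16.
This cut is saturated, so no flow can exceed 16.

16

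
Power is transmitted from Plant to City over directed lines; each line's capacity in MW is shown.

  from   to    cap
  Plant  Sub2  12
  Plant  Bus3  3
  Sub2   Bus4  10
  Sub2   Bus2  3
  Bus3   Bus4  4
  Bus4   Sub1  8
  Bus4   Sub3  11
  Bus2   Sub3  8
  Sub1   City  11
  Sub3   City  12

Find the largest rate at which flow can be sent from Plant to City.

15

Augment Plant→Sub2→Bus4→Sub1→City: bottleneck 8, flow now 8.
Augment Plant→Sub2→Bus4→Sub3→City: bottleneck 2, flow now 10.
Augment Plant→Sub2→Bus2→Sub3→City: bottleneck 2, flow now 12.
Augment Plant→Bus3→Bus4→Sub3→City: bottleneck 3, flow now 15.
No augmenting path remains; maximum flow = 15.
In the residual graph, reachable from Plant: {Plant}.
Min-cut edges: Plant→Sub2 (12), Plant→Bus3 (3); capacity 12 + 3 = 15.
This cut is saturated, so no flow can exceed 15.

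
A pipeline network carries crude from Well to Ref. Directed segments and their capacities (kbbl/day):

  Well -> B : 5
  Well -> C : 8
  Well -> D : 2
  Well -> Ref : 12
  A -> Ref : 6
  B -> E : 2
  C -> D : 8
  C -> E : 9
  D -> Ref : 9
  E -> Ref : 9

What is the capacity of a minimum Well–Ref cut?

Augment Well→Ref: bottleneck 12, flow now 12.
Augment Well→D→Ref: bottleneck 2, flow now 14.
Augment Well→B→E→Ref: bottleneck 2, flow now 16.
Augment Well→C→D→Ref: bottleneck 7, flow now 23.
Augment Well→C→E→Ref: bottleneck 1, flow now 24.
No augmenting path remains; maximum flow = 24.
By max-flow min-cut, the minimum cut capacity equals the max flow.
In the residual graph, reachable from Well: {Well, B}.
Min-cut edges: Well→C (8), Well→D (2), Well→Ref (12), B→E (2); capacity 8 + 2 + 12 + 2 = 24.

24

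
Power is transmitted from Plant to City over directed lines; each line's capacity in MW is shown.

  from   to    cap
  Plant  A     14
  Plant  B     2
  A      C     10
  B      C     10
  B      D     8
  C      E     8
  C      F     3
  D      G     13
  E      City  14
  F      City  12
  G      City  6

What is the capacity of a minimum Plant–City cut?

12

Augment Plant→A→C→E→City: bottleneck 8, flow now 8.
Augment Plant→A→C→F→City: bottleneck 2, flow now 10.
Augment Plant→B→C→F→City: bottleneck 1, flow now 11.
Augment Plant→B→D→G→City: bottleneck 1, flow now 12.
No augmenting path remains; maximum flow = 12.
By max-flow min-cut, the minimum cut capacity equals the max flow.
In the residual graph, reachable from Plant: {Plant, A}.
Min-cut edges: Plant→B (2), A→C (10); capacity 2 + 10 = 12.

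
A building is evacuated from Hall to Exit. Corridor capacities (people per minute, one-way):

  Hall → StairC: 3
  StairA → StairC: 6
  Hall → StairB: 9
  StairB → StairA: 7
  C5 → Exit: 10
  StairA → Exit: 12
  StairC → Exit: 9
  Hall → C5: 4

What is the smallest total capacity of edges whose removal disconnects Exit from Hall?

Augment Hall→C5→Exit: bottleneck 4, flow now 4.
Augment Hall→StairC→Exit: bottleneck 3, flow now 7.
Augment Hall→StairB→StairA→Exit: bottleneck 7, flow now 14.
No augmenting path remains; maximum flow = 14.
By max-flow min-cut, the minimum cut capacity equals the max flow.
In the residual graph, reachable from Hall: {Hall, StairB}.
Min-cut edges: Hall→C5 (4), Hall→StairC (3), StairB→StairA (7); capacity 4 + 3 + 7 = 14.

14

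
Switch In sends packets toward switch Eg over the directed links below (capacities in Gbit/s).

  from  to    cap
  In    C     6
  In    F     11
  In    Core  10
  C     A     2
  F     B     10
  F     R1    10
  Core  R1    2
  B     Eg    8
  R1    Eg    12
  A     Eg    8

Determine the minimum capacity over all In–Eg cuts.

Augment In→C→A→Eg: bottleneck 2, flow now 2.
Augment In→F→B→Eg: bottleneck 8, flow now 10.
Augment In→F→R1→Eg: bottleneck 3, flow now 13.
Augment In→Core→R1→Eg: bottleneck 2, flow now 15.
No augmenting path remains; maximum flow = 15.
By max-flow min-cut, the minimum cut capacity equals the max flow.
In the residual graph, reachable from In: {In, C, Core}.
Min-cut edges: In→F (11), C→A (2), Core→R1 (2); capacity 11 + 2 + 2 = 15.

15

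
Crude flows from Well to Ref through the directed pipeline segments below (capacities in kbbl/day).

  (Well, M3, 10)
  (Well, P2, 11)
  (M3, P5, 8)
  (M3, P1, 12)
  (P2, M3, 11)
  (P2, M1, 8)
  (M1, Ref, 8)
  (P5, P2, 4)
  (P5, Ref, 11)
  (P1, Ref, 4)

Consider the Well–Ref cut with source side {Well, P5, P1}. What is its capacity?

40

Edges leaving {Well, P5, P1}: Well→M3 (10), Well→P2 (11), P5→P2 (4), P5→Ref (11), P1→Ref (4).
Cut capacity = 10 + 11 + 4 + 11 + 4 = 40.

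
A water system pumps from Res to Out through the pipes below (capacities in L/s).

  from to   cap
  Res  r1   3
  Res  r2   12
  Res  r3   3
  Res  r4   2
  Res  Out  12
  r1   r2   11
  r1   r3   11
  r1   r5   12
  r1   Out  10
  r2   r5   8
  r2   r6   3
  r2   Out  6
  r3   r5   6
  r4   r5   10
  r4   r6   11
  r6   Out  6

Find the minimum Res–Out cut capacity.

Augment Res→Out: bottleneck 12, flow now 12.
Augment Res→r1→Out: bottleneck 3, flow now 15.
Augment Res→r2→Out: bottleneck 6, flow now 21.
Augment Res→r2→r6→Out: bottleneck 3, flow now 24.
Augment Res→r4→r6→Out: bottleneck 2, flow now 26.
No augmenting path remains; maximum flow = 26.
By max-flow min-cut, the minimum cut capacity equals the max flow.
In the residual graph, reachable from Res: {Res, r2, r3, r5}.
Min-cut edges: Res→r1 (3), Res→r4 (2), Res→Out (12), r2→r6 (3), r2→Out (6); capacity 3 + 2 + 12 + 3 + 6 = 26.

26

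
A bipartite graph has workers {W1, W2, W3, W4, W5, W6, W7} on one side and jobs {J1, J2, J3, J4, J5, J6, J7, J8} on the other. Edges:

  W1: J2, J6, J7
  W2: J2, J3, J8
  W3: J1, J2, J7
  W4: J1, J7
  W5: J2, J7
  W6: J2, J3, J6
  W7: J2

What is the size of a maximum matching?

Unit-capacity flow: source→left, listed edges, right→sink; max matching = max flow.
Augmenting path W1→J2 (+1); matched 1.
Augmenting path W2→J3 (+1); matched 2.
Augmenting path W3→J1 (+1); matched 3.
Augmenting path W4→J7 (+1); matched 4.
Augmenting path W6→J6 (+1); matched 5.
Augmenting path W5→J2→W1→J6→W6→J3→W2→J8 (+1); matched 6.
No augmenting path remains; maximum matching = 6.
König certificate: {W1, W2, W6, J1, J2, J7} is a vertex cover of size 6 (every listed pair touches it), so no matching can be larger.

6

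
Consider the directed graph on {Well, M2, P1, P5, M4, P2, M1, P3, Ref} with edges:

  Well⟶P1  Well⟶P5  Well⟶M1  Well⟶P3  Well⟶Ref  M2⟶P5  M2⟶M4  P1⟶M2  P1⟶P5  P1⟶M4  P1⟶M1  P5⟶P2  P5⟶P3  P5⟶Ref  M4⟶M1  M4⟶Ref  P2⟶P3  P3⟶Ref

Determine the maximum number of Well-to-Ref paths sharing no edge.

Assign every edge capacity 1; by Menger, the answer equals the max flow.
Path Well→Ref (+1); total 1.
Path Well→P5→Ref (+1); total 2.
Path Well→P3→Ref (+1); total 3.
Path Well→P1→M4→Ref (+1); total 4.
No residual Well→Ref path; max flow = 4.
Certifying cut of size 4: {Well→P1, Well→P3, Well→P5, Well→Ref}.

4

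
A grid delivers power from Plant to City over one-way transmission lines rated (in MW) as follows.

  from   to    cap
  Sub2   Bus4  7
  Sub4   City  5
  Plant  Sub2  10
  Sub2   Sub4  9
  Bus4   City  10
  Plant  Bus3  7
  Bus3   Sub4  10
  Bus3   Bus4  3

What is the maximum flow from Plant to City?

Augment Plant→Bus3→Sub4→City: bottleneck 5, flow now 5.
Augment Plant→Bus3→Bus4→City: bottleneck 2, flow now 7.
Augment Plant→Sub2→Bus4→City: bottleneck 7, flow now 14.
Augment Plant→Sub2→Sub4→Bus3→Bus4→City: bottleneck 1, flow now 15. (uses reverse residual edge)
No augmenting path remains; maximum flow = 15.
In the residual graph, reachable from Plant: {Plant, Bus3, Sub2, Sub4}.
Min-cut edges: Bus3→Bus4 (3), Sub2→Bus4 (7), Sub4→City (5); capacity 3 + 7 + 5 = 15.
This cut is saturated, so no flow can exceed 15.

15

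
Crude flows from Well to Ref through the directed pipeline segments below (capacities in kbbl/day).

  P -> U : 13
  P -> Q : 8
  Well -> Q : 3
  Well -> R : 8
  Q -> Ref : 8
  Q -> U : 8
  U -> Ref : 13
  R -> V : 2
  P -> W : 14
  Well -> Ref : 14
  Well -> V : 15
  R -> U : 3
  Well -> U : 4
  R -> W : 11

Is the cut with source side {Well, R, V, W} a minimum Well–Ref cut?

Given cut capacity: 3 + 4 + 14 + 3 = 24.
Augment Well→Ref: bottleneck 14, flow now 14.
Augment Well→Q→Ref: bottleneck 3, flow now 17.
Augment Well→U→Ref: bottleneck 4, flow now 21.
Augment Well→R→U→Ref: bottleneck 3, flow now 24.
No augmenting path remains; maximum flow = 24.
Cut capacity 24 equals the max flow, so it is a minimum cut.

Yes — it is a minimum cut (capacity 24).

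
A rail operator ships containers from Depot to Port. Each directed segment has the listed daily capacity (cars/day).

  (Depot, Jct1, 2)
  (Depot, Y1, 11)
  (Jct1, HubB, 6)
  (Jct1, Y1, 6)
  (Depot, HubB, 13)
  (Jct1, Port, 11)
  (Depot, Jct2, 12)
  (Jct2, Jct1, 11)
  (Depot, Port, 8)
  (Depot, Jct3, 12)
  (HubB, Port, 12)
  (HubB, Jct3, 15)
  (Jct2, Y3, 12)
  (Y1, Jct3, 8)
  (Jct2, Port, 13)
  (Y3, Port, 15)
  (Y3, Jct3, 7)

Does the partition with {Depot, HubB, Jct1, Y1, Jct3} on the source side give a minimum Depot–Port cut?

Given cut capacity: 12 + 8 + 12 + 11 = 43.
Augment Depot→Port: bottleneck 8, flow now 8.
Augment Depot→Jct2→Port: bottleneck 12, flow now 20.
Augment Depot→HubB→Port: bottleneck 12, flow now 32.
Augment Depot→Jct1→Port: bottleneck 2, flow now 34.
No augmenting path remains; maximum flow = 34.
In the residual graph, reachable from Depot: {Depot, HubB, Y1, Jct3}.
Min-cut edges: Depot→Jct2 (12), Depot→Jct1 (2), Depot→Port (8), HubB→Port (12); capacity 12 + 2 + 8 + 12 = 34.
Cut capacity 43 exceeds the max flow 34, so it is not minimum.

No — its capacity is 43, but the minimum cut has capacity 34.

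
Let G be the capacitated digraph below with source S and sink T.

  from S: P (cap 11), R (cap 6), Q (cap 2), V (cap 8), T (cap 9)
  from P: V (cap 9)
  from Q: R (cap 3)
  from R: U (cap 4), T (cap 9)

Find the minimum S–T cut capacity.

17

Augment S→T: bottleneck 9, flow now 9.
Augment S→R→T: bottleneck 6, flow now 15.
Augment S→Q→R→T: bottleneck 2, flow now 17.
No augmenting path remains; maximum flow = 17.
By max-flow min-cut, the minimum cut capacity equals the max flow.
In the residual graph, reachable from S: {S, P, V}.
Min-cut edges: S→Q (2), S→R (6), S→T (9); capacity 2 + 6 + 9 = 17.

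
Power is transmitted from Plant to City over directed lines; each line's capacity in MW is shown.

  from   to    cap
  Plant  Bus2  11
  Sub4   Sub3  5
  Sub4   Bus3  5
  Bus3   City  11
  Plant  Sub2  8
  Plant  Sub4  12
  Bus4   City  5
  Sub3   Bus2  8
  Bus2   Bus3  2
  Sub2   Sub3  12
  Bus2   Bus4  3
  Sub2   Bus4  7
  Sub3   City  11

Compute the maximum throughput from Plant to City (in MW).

Augment Plant→Bus2→Bus3→City: bottleneck 2, flow now 2.
Augment Plant→Bus2→Bus4→City: bottleneck 3, flow now 5.
Augment Plant→Sub4→Bus3→City: bottleneck 5, flow now 10.
Augment Plant→Sub4→Sub3→City: bottleneck 5, flow now 15.
Augment Plant→Sub2→Bus4→City: bottleneck 2, flow now 17.
Augment Plant→Sub2→Sub3→City: bottleneck 6, flow now 23.
No augmenting path remains; maximum flow = 23.
In the residual graph, reachable from Plant: {Plant, Bus2, Sub4}.
Min-cut edges: Plant→Sub2 (8), Bus2→Bus3 (2), Bus2→Bus4 (3), Sub4→Bus3 (5), Sub4→Sub3 (5); capacity 8 + 2 + 3 + 5 + 5 = 23.
This cut is saturated, so no flow can exceed 23.

23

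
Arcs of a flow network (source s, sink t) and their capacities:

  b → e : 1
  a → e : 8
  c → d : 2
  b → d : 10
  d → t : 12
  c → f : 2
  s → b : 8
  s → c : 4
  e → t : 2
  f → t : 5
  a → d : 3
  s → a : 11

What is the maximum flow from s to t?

Augment s→a→d→t: bottleneck 3, flow now 3.
Augment s→a→e→t: bottleneck 2, flow now 5.
Augment s→b→d→t: bottleneck 8, flow now 13.
Augment s→c→d→t: bottleneck 1, flow now 14.
Augment s→c→f→t: bottleneck 2, flow now 16.
No augmenting path remains; maximum flow = 16.
In the residual graph, reachable from s: {s, a, b, c, d, e}.
Min-cut edges: c→f (2), d→t (12), e→t (2); capacity 2 + 12 + 2 = 16.
This cut is saturated, so no flow can exceed 16.

16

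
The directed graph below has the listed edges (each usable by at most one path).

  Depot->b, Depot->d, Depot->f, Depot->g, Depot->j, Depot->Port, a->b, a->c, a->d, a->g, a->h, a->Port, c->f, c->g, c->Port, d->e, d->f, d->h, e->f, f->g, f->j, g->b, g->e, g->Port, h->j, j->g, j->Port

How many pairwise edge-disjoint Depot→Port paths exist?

3

Assign every edge capacity 1; by Menger, the answer equals the max flow.
Path Depot→Port (+1); total 1.
Path Depot→g→Port (+1); total 2.
Path Depot→j→Port (+1); total 3.
No residual Depot→Port path; max flow = 3.
Certifying cut of size 3: {Depot→Port, g→Port, j→Port}.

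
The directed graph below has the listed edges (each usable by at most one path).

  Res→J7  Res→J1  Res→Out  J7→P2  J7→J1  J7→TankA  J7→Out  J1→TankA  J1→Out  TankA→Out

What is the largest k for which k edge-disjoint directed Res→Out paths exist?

3

Assign every edge capacity 1; by Menger, the answer equals the max flow.
Path Res→Out (+1); total 1.
Path Res→J7→Out (+1); total 2.
Path Res→J1→Out (+1); total 3.
No residual Res→Out path; max flow = 3.
Certifying cut of size 3: {Res→J1, Res→J7, Res→Out}.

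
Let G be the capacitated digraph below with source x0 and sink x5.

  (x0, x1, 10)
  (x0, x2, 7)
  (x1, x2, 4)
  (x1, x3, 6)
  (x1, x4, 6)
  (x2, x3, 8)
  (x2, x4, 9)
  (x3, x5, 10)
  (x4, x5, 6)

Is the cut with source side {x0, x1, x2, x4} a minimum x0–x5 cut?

Given cut capacity: 6 + 8 + 6 = 20.
Augment x0→x1→x3→x5: bottleneck 6, flow now 6.
Augment x0→x1→x4→x5: bottleneck 4, flow now 10.
Augment x0→x2→x3→x5: bottleneck 4, flow now 14.
Augment x0→x2→x4→x5: bottleneck 2, flow now 16.
No augmenting path remains; maximum flow = 16.
In the residual graph, reachable from x0: {x0, x1, x2, x3, x4}.
Min-cut edges: x3→x5 (10), x4→x5 (6); capacity 10 + 6 = 16.
Cut capacity 20 exceeds the max flow 16, so it is not minimum.

No — its capacity is 20, but the minimum cut has capacity 16.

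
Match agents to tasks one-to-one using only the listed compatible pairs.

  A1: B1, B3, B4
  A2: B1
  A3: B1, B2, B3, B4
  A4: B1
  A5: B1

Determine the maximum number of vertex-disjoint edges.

3

Unit-capacity flow: source→left, listed edges, right→sink; max matching = max flow.
Augmenting path A1→B1 (+1); matched 1.
Augmenting path A3→B2 (+1); matched 2.
Augmenting path A2→B1→A1→B3 (+1); matched 3.
No augmenting path remains; maximum matching = 3.
König certificate: {A1, A3, B1} is a vertex cover of size 3 (every listed pair touches it), so no matching can be larger.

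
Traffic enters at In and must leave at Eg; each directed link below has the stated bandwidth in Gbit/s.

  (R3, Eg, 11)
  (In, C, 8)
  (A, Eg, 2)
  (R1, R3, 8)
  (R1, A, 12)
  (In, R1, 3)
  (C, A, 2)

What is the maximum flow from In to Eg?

5

Augment In→R1→R3→Eg: bottleneck 3, flow now 3.
Augment In→C→A→Eg: bottleneck 2, flow now 5.
No augmenting path remains; maximum flow = 5.
In the residual graph, reachable from In: {In, C}.
Min-cut edges: In→R1 (3), C→A (2); capacity 3 + 2 = 5.
This cut is saturated, so no flow can exceed 5.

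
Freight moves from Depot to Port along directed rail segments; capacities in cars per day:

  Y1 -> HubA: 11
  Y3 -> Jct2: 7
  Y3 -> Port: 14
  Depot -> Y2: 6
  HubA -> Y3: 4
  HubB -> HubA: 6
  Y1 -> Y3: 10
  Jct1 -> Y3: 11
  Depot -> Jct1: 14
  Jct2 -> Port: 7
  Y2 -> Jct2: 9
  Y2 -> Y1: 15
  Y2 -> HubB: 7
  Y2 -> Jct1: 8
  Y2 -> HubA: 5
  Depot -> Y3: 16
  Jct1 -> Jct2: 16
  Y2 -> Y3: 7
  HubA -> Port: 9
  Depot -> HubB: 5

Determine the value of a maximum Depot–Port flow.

30

Augment Depot→Y3→Port: bottleneck 14, flow now 14.
Augment Depot→Y2→HubA→Port: bottleneck 5, flow now 19.
Augment Depot→Y2→Jct2→Port: bottleneck 1, flow now 20.
Augment Depot→HubB→HubA→Port: bottleneck 4, flow now 24.
Augment Depot→Jct1→Jct2→Port: bottleneck 6, flow now 30.
No augmenting path remains; maximum flow = 30.
In the residual graph, reachable from Depot: {Depot, Y2, Y1, HubB, HubA, Jct1, Y3, Jct2}.
Min-cut edges: HubA→Port (9), Y3→Port (14), Jct2→Port (7); capacity 9 + 14 + 7 = 30.
This cut is saturated, so no flow can exceed 30.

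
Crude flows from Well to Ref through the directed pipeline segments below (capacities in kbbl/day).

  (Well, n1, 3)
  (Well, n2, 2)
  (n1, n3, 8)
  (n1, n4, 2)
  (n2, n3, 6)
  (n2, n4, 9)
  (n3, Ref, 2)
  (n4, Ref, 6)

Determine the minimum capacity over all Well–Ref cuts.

5

Augment Well→n1→n3→Ref: bottleneck 2, flow now 2.
Augment Well→n1→n4→Ref: bottleneck 1, flow now 3.
Augment Well→n2→n4→Ref: bottleneck 2, flow now 5.
No augmenting path remains; maximum flow = 5.
By max-flow min-cut, the minimum cut capacity equals the max flow.
In the residual graph, reachable from Well: {Well}.
Min-cut edges: Well→n1 (3), Well→n2 (2); capacity 3 + 2 = 5.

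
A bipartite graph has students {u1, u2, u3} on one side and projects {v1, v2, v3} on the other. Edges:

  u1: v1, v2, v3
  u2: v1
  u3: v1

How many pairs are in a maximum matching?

2

Unit-capacity flow: source→left, listed edges, right→sink; max matching = max flow.
Augmenting path u1→v1 (+1); matched 1.
Augmenting path u2→v1→u1→v2 (+1); matched 2.
No augmenting path remains; maximum matching = 2.
König certificate: {u1, v1} is a vertex cover of size 2 (every listed pair touches it), so no matching can be larger.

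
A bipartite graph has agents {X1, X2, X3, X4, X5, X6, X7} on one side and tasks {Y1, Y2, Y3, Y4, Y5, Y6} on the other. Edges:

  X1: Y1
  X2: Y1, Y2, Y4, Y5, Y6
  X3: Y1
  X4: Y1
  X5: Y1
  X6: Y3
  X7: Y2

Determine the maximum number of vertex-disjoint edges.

Unit-capacity flow: source→left, listed edges, right→sink; max matching = max flow.
Augmenting path X1→Y1 (+1); matched 1.
Augmenting path X2→Y2 (+1); matched 2.
Augmenting path X6→Y3 (+1); matched 3.
Augmenting path X7→Y2→X2→Y4 (+1); matched 4.
No augmenting path remains; maximum matching = 4.
König certificate: {X2, X6, X7, Y1} is a vertex cover of size 4 (every listed pair touches it), so no matching can be larger.

4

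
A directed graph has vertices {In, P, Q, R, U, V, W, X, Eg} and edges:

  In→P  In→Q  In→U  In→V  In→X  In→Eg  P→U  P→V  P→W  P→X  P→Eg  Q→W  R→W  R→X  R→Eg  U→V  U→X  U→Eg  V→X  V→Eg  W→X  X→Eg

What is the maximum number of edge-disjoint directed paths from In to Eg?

Assign every edge capacity 1; by Menger, the answer equals the max flow.
Path In→Eg (+1); total 1.
Path In→P→Eg (+1); total 2.
Path In→U→Eg (+1); total 3.
Path In→V→Eg (+1); total 4.
Path In→X→Eg (+1); total 5.
No residual In→Eg path; max flow = 5.
Certifying cut of size 5: {In→Eg, In→P, In→U, In→V, X→Eg}.

5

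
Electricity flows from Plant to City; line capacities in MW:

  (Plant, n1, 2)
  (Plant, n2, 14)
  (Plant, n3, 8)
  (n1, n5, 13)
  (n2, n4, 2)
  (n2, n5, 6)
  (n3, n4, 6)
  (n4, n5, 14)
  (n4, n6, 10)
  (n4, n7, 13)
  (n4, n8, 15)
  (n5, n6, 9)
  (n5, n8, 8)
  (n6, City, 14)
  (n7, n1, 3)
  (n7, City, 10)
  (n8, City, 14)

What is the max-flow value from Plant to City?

Augment Plant→n1→n5→n6→City: bottleneck 2, flow now 2.
Augment Plant→n2→n4→n6→City: bottleneck 2, flow now 4.
Augment Plant→n2→n5→n6→City: bottleneck 6, flow now 10.
Augment Plant→n3→n4→n6→City: bottleneck 4, flow now 14.
Augment Plant→n3→n4→n7→City: bottleneck 2, flow now 16.
No augmenting path remains; maximum flow = 16.
In the residual graph, reachable from Plant: {Plant, n2, n3}.
Min-cut edges: Plant→n1 (2), n2→n4 (2), n2→n5 (6), n3→n4 (6); capacity 2 + 2 + 6 + 6 = 16.
This cut is saturated, so no flow can exceed 16.

16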